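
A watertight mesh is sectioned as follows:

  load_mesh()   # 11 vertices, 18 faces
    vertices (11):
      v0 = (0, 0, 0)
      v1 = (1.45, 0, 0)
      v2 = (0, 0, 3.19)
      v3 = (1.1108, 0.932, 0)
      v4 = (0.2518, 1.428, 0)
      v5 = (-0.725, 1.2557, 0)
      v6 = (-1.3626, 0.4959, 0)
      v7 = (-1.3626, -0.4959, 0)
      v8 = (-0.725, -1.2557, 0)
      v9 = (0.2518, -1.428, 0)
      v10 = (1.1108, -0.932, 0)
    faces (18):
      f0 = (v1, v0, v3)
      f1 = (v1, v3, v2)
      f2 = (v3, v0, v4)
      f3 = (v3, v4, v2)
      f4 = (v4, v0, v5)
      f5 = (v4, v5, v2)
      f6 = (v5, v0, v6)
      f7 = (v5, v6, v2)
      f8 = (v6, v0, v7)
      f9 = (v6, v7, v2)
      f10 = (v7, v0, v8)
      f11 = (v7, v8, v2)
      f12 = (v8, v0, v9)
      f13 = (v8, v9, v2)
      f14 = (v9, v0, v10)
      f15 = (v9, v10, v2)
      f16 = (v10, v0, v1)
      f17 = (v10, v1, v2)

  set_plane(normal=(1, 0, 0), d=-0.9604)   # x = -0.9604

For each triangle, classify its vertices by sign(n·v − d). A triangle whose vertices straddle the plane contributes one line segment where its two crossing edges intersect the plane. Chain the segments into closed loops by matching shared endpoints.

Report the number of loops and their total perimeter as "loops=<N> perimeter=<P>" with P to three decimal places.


Straddling triangles (6 of 18):
  (v5,v0,v6) [++-] → (-0.9604, 0.349525, 0)–(-0.9604, 0.975184, 0)  len=0.6257
  (v5,v6,v2) [+-+] → (-0.9604, 0.975184, 0)–(-0.9604, 0.349525, 0.941595)  len=1.1305
  (v6,v0,v7) [-+-] → (-0.9604, 0.349525, 0)–(-0.9604, -0.349525, 0)  len=0.6990
  (v6,v7,v2) [--+] → (-0.9604, -0.349525, 0.941595)–(-0.9604, 0.349525, 0.941595)  len=0.6990
  (v7,v0,v8) [-++] → (-0.9604, -0.349525, 0)–(-0.9604, -0.975184, 0)  len=0.6257
  (v7,v8,v2) [-++] → (-0.9604, -0.975184, 0)–(-0.9604, -0.349525, 0.941595)  len=1.1305

Chained into 1 loop(s):
  loop 1: 6 segments, perimeter = 4.9104
Total perimeter = 4.910

loops=1 perimeter=4.910


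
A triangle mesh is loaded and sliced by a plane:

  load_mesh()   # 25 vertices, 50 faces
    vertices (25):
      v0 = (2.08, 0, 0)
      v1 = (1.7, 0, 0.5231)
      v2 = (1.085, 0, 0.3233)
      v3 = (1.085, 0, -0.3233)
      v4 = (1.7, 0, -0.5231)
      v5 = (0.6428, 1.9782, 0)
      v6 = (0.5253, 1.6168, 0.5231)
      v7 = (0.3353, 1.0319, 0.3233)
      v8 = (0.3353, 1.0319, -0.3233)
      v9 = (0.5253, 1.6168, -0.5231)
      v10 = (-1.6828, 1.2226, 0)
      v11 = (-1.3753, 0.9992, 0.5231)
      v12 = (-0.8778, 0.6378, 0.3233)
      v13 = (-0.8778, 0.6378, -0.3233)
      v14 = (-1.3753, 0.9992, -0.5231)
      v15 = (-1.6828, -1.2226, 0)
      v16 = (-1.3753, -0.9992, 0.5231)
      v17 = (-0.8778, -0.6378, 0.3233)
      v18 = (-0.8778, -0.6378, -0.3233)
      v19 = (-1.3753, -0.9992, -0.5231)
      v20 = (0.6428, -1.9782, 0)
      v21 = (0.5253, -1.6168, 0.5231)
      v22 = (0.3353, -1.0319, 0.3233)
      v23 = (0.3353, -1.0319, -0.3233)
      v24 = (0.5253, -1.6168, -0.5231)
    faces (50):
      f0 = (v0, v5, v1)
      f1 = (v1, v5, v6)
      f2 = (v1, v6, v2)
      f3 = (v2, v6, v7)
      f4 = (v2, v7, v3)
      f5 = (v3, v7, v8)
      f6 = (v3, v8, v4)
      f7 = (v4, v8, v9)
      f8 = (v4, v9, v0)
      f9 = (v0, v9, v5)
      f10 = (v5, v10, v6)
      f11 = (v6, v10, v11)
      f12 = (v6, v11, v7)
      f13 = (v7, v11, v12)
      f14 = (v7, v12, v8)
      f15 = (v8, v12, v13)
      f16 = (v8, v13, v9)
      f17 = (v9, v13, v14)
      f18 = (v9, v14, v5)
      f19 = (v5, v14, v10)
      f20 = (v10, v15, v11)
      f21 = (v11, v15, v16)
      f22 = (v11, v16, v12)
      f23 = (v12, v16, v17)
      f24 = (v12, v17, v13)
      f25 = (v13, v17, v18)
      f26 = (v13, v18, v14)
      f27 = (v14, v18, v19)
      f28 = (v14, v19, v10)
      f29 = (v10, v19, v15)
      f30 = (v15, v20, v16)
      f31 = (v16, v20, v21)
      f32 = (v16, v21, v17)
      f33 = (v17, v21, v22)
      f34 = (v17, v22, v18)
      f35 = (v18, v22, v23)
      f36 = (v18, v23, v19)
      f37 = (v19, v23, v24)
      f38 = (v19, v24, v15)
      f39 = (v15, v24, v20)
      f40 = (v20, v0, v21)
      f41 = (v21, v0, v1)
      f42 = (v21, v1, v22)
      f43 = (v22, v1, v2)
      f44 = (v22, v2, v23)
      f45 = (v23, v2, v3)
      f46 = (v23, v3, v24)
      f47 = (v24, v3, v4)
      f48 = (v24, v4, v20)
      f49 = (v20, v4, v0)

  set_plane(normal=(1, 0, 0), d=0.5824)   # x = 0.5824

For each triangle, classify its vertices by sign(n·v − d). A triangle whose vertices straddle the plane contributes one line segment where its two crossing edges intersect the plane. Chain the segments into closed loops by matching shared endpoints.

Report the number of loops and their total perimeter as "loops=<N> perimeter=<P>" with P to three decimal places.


loops=2 perimeter=7.474

Straddling triangles (24 of 50):
  (v1,v5,v6) [++-] → (0.5824, 1.79243, 0.268896)–(0.5824, 1.53821, 0.5231)  len=0.3595
  (v1,v6,v2) [+-+] → (0.5824, 1.53821, 0.5231)–(0.5824, 1.45186, 0.502717)  len=0.0887
  (v2,v6,v7) [+--] → (0.5824, 1.45186, 0.502717)–(0.5824, 0.691787, 0.3233)  len=0.7810
  (v2,v7,v3) [+-+] → (0.5824, 0.691787, 0.3233)–(0.5824, 0.691787, 0.110182)  len=0.2131
  (v3,v7,v8) [+--] → (0.5824, 0.691787, 0.110182)–(0.5824, 0.691787, -0.3233)  len=0.4335
  (v3,v8,v4) [+-+] → (0.5824, 0.691787, -0.3233)–(0.5824, 0.845059, -0.359477)  len=0.1575
  (v4,v8,v9) [+--] → (0.5824, 0.845059, -0.359477)–(0.5824, 1.53821, -0.5231)  len=0.7122
  (v4,v9,v0) [+-+] → (0.5824, 1.53821, -0.5231)–(0.5824, 1.55742, -0.503888)  len=0.0272
  (v0,v9,v5) [+-+] → (0.5824, 1.55742, -0.503888)–(0.5824, 1.79243, -0.268896)  len=0.3323
  (v5,v10,v6) [+--] → (0.5824, 1.95858, 0)–(0.5824, 1.79243, 0.268896)  len=0.3161
  (v9,v14,v5) [--+] → (0.5824, 1.9489, -0.0156559)–(0.5824, 1.79243, -0.268896)  len=0.2977
  (v5,v14,v10) [+--] → (0.5824, 1.9489, -0.0156559)–(0.5824, 1.95858, 0)  len=0.0184
  (v15,v20,v16) [-+-] → (0.5824, -1.95858, 0)–(0.5824, -1.9489, 0.0156559)  len=0.0184
  (v16,v20,v21) [-+-] → (0.5824, -1.9489, 0.0156559)–(0.5824, -1.79243, 0.268896)  len=0.2977
  (v15,v24,v20) [--+] → (0.5824, -1.79243, -0.268896)–(0.5824, -1.95858, 0)  len=0.3161
  (v20,v0,v21) [++-] → (0.5824, -1.55742, 0.503888)–(0.5824, -1.79243, 0.268896)  len=0.3323
  (v21,v0,v1) [-++] → (0.5824, -1.55742, 0.503888)–(0.5824, -1.53821, 0.5231)  len=0.0272
  (v21,v1,v22) [-+-] → (0.5824, -1.53821, 0.5231)–(0.5824, -0.845059, 0.359477)  len=0.7122
  (v22,v1,v2) [-++] → (0.5824, -0.845059, 0.359477)–(0.5824, -0.691787, 0.3233)  len=0.1575
  (v22,v2,v23) [-+-] → (0.5824, -0.691787, 0.3233)–(0.5824, -0.691787, -0.110182)  len=0.4335
  (v23,v2,v3) [-++] → (0.5824, -0.691787, -0.110182)–(0.5824, -0.691787, -0.3233)  len=0.2131
  (v23,v3,v24) [-+-] → (0.5824, -0.691787, -0.3233)–(0.5824, -1.45186, -0.502717)  len=0.7810
  (v24,v3,v4) [-++] → (0.5824, -1.45186, -0.502717)–(0.5824, -1.53821, -0.5231)  len=0.0887
  (v24,v4,v20) [-++] → (0.5824, -1.53821, -0.5231)–(0.5824, -1.79243, -0.268896)  len=0.3595

Chained into 2 loop(s):
  loop 1: 12 segments, perimeter = 3.7372
  loop 2: 12 segments, perimeter = 3.7372
Total perimeter = 7.474


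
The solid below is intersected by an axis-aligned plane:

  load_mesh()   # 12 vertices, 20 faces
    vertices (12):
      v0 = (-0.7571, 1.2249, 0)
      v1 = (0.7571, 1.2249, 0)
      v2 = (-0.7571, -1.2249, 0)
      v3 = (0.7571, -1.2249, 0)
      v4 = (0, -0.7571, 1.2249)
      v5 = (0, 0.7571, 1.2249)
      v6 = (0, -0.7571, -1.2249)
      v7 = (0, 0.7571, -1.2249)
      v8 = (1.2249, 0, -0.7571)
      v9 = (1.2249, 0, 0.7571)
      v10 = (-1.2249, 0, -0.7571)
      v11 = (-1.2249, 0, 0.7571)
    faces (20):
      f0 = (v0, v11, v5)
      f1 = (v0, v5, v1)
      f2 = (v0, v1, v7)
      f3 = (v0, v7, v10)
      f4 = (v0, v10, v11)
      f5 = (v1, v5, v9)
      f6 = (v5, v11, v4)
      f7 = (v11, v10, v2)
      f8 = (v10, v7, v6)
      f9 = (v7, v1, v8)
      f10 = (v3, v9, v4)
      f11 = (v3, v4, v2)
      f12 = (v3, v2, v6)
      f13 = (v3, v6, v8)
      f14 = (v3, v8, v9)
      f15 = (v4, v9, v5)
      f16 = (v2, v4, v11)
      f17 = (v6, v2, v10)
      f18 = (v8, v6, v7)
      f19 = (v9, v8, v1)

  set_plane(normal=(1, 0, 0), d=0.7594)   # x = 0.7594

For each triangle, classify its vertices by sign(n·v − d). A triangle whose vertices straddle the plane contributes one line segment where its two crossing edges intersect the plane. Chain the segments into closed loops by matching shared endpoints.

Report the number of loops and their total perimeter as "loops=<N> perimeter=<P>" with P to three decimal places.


loops=1 perimeter=6.433

Straddling triangles (8 of 20):
  (v1,v5,v9) [--+] → (0.7594, 0.287721, 0.934879)–(0.7594, 1.21888, 0.00372238)  len=1.3169
  (v7,v1,v8) [--+] → (0.7594, 1.21888, -0.00372238)–(0.7594, 0.287721, -0.934879)  len=1.3169
  (v3,v9,v4) [-+-] → (0.7594, -1.21888, 0.00372238)–(0.7594, -0.287721, 0.934879)  len=1.3169
  (v3,v6,v8) [--+] → (0.7594, -0.287721, -0.934879)–(0.7594, -1.21888, -0.00372238)  len=1.3169
  (v3,v8,v9) [-++] → (0.7594, -1.21888, -0.00372238)–(0.7594, -1.21888, 0.00372238)  len=0.0074
  (v4,v9,v5) [-+-] → (0.7594, -0.287721, 0.934879)–(0.7594, 0.287721, 0.934879)  len=0.5754
  (v8,v6,v7) [+--] → (0.7594, -0.287721, -0.934879)–(0.7594, 0.287721, -0.934879)  len=0.5754
  (v9,v8,v1) [++-] → (0.7594, 1.21888, -0.00372238)–(0.7594, 1.21888, 0.00372238)  len=0.0074

Chained into 1 loop(s):
  loop 1: 8 segments, perimeter = 6.4332
Total perimeter = 6.433


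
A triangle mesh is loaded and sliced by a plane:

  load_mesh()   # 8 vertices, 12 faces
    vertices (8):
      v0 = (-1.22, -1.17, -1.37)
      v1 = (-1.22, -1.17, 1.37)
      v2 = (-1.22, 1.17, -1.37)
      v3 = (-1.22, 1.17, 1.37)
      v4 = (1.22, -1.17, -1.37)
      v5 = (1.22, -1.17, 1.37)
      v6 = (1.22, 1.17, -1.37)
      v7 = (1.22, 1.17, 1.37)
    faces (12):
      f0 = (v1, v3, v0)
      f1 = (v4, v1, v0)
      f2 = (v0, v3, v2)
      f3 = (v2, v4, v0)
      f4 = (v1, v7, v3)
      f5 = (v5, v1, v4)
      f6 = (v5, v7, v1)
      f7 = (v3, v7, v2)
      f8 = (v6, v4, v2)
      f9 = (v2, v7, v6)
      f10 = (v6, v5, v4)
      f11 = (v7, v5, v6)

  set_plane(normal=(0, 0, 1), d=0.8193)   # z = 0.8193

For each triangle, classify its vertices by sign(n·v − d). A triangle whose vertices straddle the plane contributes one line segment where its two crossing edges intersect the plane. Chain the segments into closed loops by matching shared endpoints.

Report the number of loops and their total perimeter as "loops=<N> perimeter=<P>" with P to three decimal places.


Straddling triangles (8 of 12):
  (v1,v3,v0) [++-] → (-1.22, 0.699694, 0.8193)–(-1.22, -1.17, 0.8193)  len=1.8697
  (v4,v1,v0) [-+-] → (-0.729596, -1.17, 0.8193)–(-1.22, -1.17, 0.8193)  len=0.4904
  (v0,v3,v2) [-+-] → (-1.22, 0.699694, 0.8193)–(-1.22, 1.17, 0.8193)  len=0.4703
  (v5,v1,v4) [++-] → (-0.729596, -1.17, 0.8193)–(1.22, -1.17, 0.8193)  len=1.9496
  (v3,v7,v2) [++-] → (0.729596, 1.17, 0.8193)–(-1.22, 1.17, 0.8193)  len=1.9496
  (v2,v7,v6) [-+-] → (0.729596, 1.17, 0.8193)–(1.22, 1.17, 0.8193)  len=0.4904
  (v6,v5,v4) [-+-] → (1.22, -0.699694, 0.8193)–(1.22, -1.17, 0.8193)  len=0.4703
  (v7,v5,v6) [++-] → (1.22, -0.699694, 0.8193)–(1.22, 1.17, 0.8193)  len=1.8697

Chained into 1 loop(s):
  loop 1: 8 segments, perimeter = 9.5600
Total perimeter = 9.560

loops=1 perimeter=9.560


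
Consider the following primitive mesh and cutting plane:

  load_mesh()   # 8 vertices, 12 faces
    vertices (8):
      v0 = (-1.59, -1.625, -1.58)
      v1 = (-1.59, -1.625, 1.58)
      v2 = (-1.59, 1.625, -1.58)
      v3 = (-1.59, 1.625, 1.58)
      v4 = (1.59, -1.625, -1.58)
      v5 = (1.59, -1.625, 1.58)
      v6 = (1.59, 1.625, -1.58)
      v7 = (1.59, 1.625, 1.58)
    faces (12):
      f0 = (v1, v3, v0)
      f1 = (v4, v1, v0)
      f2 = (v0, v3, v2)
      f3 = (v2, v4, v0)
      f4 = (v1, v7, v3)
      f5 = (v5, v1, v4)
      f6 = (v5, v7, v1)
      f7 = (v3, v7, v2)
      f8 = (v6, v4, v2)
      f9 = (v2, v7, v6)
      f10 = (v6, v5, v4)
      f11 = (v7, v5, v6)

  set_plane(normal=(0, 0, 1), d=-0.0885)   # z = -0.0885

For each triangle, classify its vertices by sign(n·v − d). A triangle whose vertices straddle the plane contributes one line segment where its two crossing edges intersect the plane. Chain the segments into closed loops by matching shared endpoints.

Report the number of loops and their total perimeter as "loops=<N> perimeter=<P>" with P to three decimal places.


loops=1 perimeter=12.860

Straddling triangles (8 of 12):
  (v1,v3,v0) [++-] → (-1.59, -0.0910206, -0.0885)–(-1.59, -1.625, -0.0885)  len=1.5340
  (v4,v1,v0) [-+-] → (0.0890601, -1.625, -0.0885)–(-1.59, -1.625, -0.0885)  len=1.6791
  (v0,v3,v2) [-+-] → (-1.59, -0.0910206, -0.0885)–(-1.59, 1.625, -0.0885)  len=1.7160
  (v5,v1,v4) [++-] → (0.0890601, -1.625, -0.0885)–(1.59, -1.625, -0.0885)  len=1.5009
  (v3,v7,v2) [++-] → (-0.0890601, 1.625, -0.0885)–(-1.59, 1.625, -0.0885)  len=1.5009
  (v2,v7,v6) [-+-] → (-0.0890601, 1.625, -0.0885)–(1.59, 1.625, -0.0885)  len=1.6791
  (v6,v5,v4) [-+-] → (1.59, 0.0910206, -0.0885)–(1.59, -1.625, -0.0885)  len=1.7160
  (v7,v5,v6) [++-] → (1.59, 0.0910206, -0.0885)–(1.59, 1.625, -0.0885)  len=1.5340

Chained into 1 loop(s):
  loop 1: 8 segments, perimeter = 12.8600
Total perimeter = 12.860


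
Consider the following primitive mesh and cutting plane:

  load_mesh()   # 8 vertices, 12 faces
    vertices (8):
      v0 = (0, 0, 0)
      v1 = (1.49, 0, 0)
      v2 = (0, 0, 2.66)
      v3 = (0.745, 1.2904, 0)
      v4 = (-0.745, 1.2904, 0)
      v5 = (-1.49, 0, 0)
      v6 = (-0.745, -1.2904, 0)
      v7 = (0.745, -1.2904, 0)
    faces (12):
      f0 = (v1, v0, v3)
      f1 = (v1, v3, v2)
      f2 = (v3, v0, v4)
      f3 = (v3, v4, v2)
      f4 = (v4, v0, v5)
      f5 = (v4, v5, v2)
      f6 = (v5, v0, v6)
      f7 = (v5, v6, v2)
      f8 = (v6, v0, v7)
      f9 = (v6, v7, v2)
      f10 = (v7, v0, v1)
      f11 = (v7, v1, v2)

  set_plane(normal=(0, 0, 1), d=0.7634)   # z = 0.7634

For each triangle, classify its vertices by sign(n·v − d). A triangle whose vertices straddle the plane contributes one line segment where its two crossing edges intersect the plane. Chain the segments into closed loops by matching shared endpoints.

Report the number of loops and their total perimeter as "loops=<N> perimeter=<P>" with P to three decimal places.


loops=1 perimeter=6.374

Straddling triangles (6 of 12):
  (v1,v3,v2) [--+] → (0.531191, 0.920065, 0.7634)–(1.06238, 0, 0.7634)  len=1.0624
  (v3,v4,v2) [--+] → (-0.531191, 0.920065, 0.7634)–(0.531191, 0.920065, 0.7634)  len=1.0624
  (v4,v5,v2) [--+] → (-1.06238, 0, 0.7634)–(-0.531191, 0.920065, 0.7634)  len=1.0624
  (v5,v6,v2) [--+] → (-0.531191, -0.920065, 0.7634)–(-1.06238, 0, 0.7634)  len=1.0624
  (v6,v7,v2) [--+] → (0.531191, -0.920065, 0.7634)–(-0.531191, -0.920065, 0.7634)  len=1.0624
  (v7,v1,v2) [--+] → (1.06238, 0, 0.7634)–(0.531191, -0.920065, 0.7634)  len=1.0624

Chained into 1 loop(s):
  loop 1: 6 segments, perimeter = 6.3743
Total perimeter = 6.374


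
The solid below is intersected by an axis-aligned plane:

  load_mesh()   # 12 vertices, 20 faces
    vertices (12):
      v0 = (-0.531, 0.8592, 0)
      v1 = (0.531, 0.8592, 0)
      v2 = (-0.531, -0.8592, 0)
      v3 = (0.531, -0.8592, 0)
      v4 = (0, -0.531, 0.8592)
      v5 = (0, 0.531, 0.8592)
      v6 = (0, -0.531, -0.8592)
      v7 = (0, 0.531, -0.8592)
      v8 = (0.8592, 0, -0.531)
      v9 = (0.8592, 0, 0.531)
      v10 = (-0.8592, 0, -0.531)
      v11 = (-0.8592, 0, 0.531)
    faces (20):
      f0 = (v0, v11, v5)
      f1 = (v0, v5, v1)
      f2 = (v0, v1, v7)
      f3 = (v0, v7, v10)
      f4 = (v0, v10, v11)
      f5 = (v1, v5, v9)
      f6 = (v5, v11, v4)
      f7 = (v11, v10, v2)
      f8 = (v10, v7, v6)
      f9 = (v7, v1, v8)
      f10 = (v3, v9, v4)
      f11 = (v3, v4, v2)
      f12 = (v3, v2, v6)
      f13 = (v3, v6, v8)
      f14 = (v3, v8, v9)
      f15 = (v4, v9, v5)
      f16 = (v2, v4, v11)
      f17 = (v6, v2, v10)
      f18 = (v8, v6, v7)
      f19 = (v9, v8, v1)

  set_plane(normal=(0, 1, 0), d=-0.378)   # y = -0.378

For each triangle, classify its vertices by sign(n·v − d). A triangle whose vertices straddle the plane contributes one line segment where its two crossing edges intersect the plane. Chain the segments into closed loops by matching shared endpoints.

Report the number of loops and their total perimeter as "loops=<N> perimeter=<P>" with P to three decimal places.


loops=1 perimeter=4.893

Straddling triangles (10 of 20):
  (v5,v11,v4) [++-] → (-0.247566, -0.378, 0.764634)–(0, -0.378, 0.8592)  len=0.2650
  (v11,v10,v2) [++-] → (-0.71481, -0.378, -0.29739)–(-0.71481, -0.378, 0.29739)  len=0.5948
  (v10,v7,v6) [++-] → (0, -0.378, -0.8592)–(-0.247566, -0.378, -0.764634)  len=0.2650
  (v3,v9,v4) [-+-] → (0.71481, -0.378, 0.29739)–(0.247566, -0.378, 0.764634)  len=0.6608
  (v3,v6,v8) [--+] → (0.247566, -0.378, -0.764634)–(0.71481, -0.378, -0.29739)  len=0.6608
  (v3,v8,v9) [-++] → (0.71481, -0.378, -0.29739)–(0.71481, -0.378, 0.29739)  len=0.5948
  (v4,v9,v5) [-++] → (0.247566, -0.378, 0.764634)–(0, -0.378, 0.8592)  len=0.2650
  (v2,v4,v11) [--+] → (-0.247566, -0.378, 0.764634)–(-0.71481, -0.378, 0.29739)  len=0.6608
  (v6,v2,v10) [--+] → (-0.71481, -0.378, -0.29739)–(-0.247566, -0.378, -0.764634)  len=0.6608
  (v8,v6,v7) [+-+] → (0.247566, -0.378, -0.764634)–(0, -0.378, -0.8592)  len=0.2650

Chained into 1 loop(s):
  loop 1: 10 segments, perimeter = 4.8927
Total perimeter = 4.893


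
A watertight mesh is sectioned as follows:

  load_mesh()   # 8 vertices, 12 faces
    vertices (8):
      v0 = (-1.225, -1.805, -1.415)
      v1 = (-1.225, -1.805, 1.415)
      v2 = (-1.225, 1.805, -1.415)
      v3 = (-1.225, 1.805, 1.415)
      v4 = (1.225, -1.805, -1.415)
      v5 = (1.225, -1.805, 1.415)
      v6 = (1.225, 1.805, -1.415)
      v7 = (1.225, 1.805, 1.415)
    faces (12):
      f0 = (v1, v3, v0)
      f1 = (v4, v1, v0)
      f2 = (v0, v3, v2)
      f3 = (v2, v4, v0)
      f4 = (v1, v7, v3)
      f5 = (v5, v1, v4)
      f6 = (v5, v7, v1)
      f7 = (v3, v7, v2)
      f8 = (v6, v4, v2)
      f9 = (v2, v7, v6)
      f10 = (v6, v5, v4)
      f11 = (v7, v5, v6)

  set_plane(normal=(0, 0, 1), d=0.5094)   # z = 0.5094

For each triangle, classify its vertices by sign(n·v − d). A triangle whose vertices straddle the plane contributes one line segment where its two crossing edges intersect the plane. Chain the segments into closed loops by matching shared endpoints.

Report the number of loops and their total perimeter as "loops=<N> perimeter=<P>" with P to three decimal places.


loops=1 perimeter=12.120

Straddling triangles (8 of 12):
  (v1,v3,v0) [++-] → (-1.225, 0.6498, 0.5094)–(-1.225, -1.805, 0.5094)  len=2.4548
  (v4,v1,v0) [-+-] → (-0.441, -1.805, 0.5094)–(-1.225, -1.805, 0.5094)  len=0.7840
  (v0,v3,v2) [-+-] → (-1.225, 0.6498, 0.5094)–(-1.225, 1.805, 0.5094)  len=1.1552
  (v5,v1,v4) [++-] → (-0.441, -1.805, 0.5094)–(1.225, -1.805, 0.5094)  len=1.6660
  (v3,v7,v2) [++-] → (0.441, 1.805, 0.5094)–(-1.225, 1.805, 0.5094)  len=1.6660
  (v2,v7,v6) [-+-] → (0.441, 1.805, 0.5094)–(1.225, 1.805, 0.5094)  len=0.7840
  (v6,v5,v4) [-+-] → (1.225, -0.6498, 0.5094)–(1.225, -1.805, 0.5094)  len=1.1552
  (v7,v5,v6) [++-] → (1.225, -0.6498, 0.5094)–(1.225, 1.805, 0.5094)  len=2.4548

Chained into 1 loop(s):
  loop 1: 8 segments, perimeter = 12.1200
Total perimeter = 12.120


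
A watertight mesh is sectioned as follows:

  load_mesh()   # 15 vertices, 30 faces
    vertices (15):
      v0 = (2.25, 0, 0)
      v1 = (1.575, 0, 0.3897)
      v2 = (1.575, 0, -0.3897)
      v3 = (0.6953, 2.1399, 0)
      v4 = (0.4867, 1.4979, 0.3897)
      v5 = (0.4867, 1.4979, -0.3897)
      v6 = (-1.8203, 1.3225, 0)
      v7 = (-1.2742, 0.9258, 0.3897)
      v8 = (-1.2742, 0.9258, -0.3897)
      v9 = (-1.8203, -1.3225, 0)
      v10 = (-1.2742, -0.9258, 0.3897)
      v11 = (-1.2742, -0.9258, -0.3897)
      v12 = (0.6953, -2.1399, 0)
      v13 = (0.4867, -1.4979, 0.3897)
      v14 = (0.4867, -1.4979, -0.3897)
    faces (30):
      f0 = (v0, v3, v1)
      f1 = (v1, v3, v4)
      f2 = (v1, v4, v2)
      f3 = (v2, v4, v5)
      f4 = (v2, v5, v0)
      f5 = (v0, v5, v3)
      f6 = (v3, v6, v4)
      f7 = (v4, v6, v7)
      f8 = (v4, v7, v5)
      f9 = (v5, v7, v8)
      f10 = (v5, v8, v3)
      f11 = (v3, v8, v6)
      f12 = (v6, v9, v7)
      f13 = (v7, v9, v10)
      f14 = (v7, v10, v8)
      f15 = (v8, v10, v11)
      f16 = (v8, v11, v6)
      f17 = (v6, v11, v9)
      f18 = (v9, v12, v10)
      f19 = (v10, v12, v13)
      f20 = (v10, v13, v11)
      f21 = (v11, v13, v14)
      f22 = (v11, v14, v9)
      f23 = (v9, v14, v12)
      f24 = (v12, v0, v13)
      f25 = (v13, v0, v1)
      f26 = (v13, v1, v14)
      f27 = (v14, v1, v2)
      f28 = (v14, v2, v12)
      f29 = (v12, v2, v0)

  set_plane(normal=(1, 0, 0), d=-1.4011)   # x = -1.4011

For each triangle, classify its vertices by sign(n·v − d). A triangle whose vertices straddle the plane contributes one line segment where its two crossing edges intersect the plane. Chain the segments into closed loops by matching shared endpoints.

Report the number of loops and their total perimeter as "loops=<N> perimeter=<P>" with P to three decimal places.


loops=1 perimeter=6.203

Straddling triangles (10 of 30):
  (v3,v6,v4) [+-+] → (-1.4011, 1.45871, 0)–(-1.4011, 1.35437, 0.0708115)  len=0.1261
  (v4,v6,v7) [+-+] → (-1.4011, 1.35437, 0.0708115)–(-1.4011, 1.01798, 0.299143)  len=0.4066
  (v3,v8,v6) [++-] → (-1.4011, 1.01798, -0.299143)–(-1.4011, 1.45871, 0)  len=0.5327
  (v6,v9,v7) [--+] → (-1.4011, 0.403351, 0.299143)–(-1.4011, 1.01798, 0.299143)  len=0.6146
  (v7,v9,v10) [+-+] → (-1.4011, 0.403351, 0.299143)–(-1.4011, -1.01798, 0.299143)  len=1.4213
  (v8,v11,v6) [++-] → (-1.4011, -0.403351, -0.299143)–(-1.4011, 1.01798, -0.299143)  len=1.4213
  (v6,v11,v9) [-+-] → (-1.4011, -0.403351, -0.299143)–(-1.4011, -1.01798, -0.299143)  len=0.6146
  (v9,v12,v10) [-++] → (-1.4011, -1.45871, 0)–(-1.4011, -1.01798, 0.299143)  len=0.5327
  (v11,v14,v9) [++-] → (-1.4011, -1.35437, -0.0708115)–(-1.4011, -1.01798, -0.299143)  len=0.4066
  (v9,v14,v12) [-++] → (-1.4011, -1.35437, -0.0708115)–(-1.4011, -1.45871, 0)  len=0.1261

Chained into 1 loop(s):
  loop 1: 10 segments, perimeter = 6.2026
Total perimeter = 6.203


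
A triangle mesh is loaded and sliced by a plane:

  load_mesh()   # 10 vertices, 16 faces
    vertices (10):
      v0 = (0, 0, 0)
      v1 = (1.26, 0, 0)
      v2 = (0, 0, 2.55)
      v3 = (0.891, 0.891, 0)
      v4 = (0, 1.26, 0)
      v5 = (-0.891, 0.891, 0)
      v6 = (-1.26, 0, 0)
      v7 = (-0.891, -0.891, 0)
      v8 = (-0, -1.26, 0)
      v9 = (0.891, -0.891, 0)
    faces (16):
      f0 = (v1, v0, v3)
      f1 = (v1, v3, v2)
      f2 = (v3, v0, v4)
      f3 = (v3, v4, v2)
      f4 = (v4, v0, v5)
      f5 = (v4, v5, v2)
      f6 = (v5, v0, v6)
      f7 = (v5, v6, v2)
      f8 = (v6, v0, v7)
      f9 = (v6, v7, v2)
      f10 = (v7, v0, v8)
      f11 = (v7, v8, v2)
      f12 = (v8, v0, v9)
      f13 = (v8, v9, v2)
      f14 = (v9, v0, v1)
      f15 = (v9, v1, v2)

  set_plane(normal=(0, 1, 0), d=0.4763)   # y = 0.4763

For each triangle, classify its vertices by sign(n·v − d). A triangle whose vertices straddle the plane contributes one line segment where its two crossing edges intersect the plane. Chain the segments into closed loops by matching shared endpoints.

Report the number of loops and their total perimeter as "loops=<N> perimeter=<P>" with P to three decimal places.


loops=1 perimeter=6.016

Straddling triangles (8 of 16):
  (v1,v0,v3) [--+] → (0.4763, 0.4763, 0)–(1.06274, 0.4763, 0)  len=0.5864
  (v1,v3,v2) [-+-] → (1.06274, 0.4763, 0)–(0.4763, 0.4763, 1.18685)  len=1.3238
  (v3,v0,v4) [+-+] → (0.4763, 0.4763, 0)–(0, 0.4763, 0)  len=0.4763
  (v3,v4,v2) [++-] → (0, 0.4763, 1.58606)–(0.4763, 0.4763, 1.18685)  len=0.6215
  (v4,v0,v5) [+-+] → (0, 0.4763, 0)–(-0.4763, 0.4763, 0)  len=0.4763
  (v4,v5,v2) [++-] → (-0.4763, 0.4763, 1.18685)–(0, 0.4763, 1.58606)  len=0.6215
  (v5,v0,v6) [+--] → (-0.4763, 0.4763, 0)–(-1.06274, 0.4763, 0)  len=0.5864
  (v5,v6,v2) [+--] → (-1.06274, 0.4763, 0)–(-0.4763, 0.4763, 1.18685)  len=1.3238

Chained into 1 loop(s):
  loop 1: 8 segments, perimeter = 6.0161
Total perimeter = 6.016


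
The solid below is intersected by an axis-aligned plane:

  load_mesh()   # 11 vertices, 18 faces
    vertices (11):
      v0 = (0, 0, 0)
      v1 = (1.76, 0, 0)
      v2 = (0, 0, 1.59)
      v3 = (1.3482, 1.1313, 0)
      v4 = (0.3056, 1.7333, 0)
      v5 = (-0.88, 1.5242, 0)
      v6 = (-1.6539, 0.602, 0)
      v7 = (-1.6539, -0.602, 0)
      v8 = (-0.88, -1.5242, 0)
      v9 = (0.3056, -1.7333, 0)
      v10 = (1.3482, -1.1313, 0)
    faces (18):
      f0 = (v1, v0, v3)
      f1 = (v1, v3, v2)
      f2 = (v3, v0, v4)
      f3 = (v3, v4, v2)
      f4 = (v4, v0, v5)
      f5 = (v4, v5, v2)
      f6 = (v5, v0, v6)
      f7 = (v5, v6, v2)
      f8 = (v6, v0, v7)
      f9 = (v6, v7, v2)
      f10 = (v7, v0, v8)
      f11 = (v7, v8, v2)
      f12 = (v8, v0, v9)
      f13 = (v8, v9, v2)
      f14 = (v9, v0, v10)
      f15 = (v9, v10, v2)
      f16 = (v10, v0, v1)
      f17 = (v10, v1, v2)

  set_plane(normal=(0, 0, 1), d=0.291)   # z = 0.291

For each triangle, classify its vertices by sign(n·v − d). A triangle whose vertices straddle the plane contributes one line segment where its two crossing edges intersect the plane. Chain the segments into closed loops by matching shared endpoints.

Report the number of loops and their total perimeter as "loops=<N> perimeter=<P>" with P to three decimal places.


Straddling triangles (9 of 18):
  (v1,v3,v2) [--+] → (1.10145, 0.924251, 0.291)–(1.43789, 0, 0.291)  len=0.9836
  (v3,v4,v2) [--+] → (0.249669, 1.41607, 0.291)–(1.10145, 0.924251, 0.291)  len=0.9836
  (v4,v5,v2) [--+] → (-0.718943, 1.24524, 0.291)–(0.249669, 1.41607, 0.291)  len=0.9836
  (v5,v6,v2) [--+] → (-1.35121, 0.491823, 0.291)–(-0.718943, 1.24524, 0.291)  len=0.9836
  (v6,v7,v2) [--+] → (-1.35121, -0.491823, 0.291)–(-1.35121, 0.491823, 0.291)  len=0.9836
  (v7,v8,v2) [--+] → (-0.718943, -1.24524, 0.291)–(-1.35121, -0.491823, 0.291)  len=0.9836
  (v8,v9,v2) [--+] → (0.249669, -1.41607, 0.291)–(-0.718943, -1.24524, 0.291)  len=0.9836
  (v9,v10,v2) [--+] → (1.10145, -0.924251, 0.291)–(0.249669, -1.41607, 0.291)  len=0.9836
  (v10,v1,v2) [--+] → (1.43789, 0, 0.291)–(1.10145, -0.924251, 0.291)  len=0.9836

Chained into 1 loop(s):
  loop 1: 9 segments, perimeter = 8.8522
Total perimeter = 8.852

loops=1 perimeter=8.852


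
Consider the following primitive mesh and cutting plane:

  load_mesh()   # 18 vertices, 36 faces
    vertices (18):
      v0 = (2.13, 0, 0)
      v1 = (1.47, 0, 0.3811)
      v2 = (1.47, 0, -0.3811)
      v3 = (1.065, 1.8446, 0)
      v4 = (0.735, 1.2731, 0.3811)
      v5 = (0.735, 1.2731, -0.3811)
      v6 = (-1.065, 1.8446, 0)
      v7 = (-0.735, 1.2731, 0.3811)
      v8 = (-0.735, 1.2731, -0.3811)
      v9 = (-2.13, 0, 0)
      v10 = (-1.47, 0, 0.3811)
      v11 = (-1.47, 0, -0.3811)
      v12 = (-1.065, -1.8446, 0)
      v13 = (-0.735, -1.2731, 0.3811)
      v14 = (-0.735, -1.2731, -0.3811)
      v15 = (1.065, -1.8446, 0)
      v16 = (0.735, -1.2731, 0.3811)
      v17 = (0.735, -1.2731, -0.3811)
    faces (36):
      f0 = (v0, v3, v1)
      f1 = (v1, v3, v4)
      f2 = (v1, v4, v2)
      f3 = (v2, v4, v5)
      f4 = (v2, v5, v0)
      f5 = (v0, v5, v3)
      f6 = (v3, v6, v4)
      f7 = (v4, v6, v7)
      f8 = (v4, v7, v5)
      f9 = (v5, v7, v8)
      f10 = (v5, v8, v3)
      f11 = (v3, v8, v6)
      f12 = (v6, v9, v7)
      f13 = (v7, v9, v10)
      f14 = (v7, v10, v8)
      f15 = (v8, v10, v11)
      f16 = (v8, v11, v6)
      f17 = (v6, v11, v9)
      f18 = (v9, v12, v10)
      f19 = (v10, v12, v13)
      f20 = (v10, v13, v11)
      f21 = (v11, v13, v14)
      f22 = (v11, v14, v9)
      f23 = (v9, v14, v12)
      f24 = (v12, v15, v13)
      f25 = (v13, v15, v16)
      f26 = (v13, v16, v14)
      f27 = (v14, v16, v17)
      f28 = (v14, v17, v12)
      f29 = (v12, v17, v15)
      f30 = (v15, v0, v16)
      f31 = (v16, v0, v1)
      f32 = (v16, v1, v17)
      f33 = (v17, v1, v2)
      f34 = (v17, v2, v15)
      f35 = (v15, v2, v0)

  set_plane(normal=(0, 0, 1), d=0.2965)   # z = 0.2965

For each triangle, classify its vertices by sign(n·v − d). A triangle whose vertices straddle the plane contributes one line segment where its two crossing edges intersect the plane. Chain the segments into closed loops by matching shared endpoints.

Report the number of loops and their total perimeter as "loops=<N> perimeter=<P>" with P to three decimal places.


Straddling triangles (24 of 36):
  (v0,v3,v1) [--+] → (1.38009, 0.409481, 0.2965)–(1.61651, 0, 0.2965)  len=0.4728
  (v1,v3,v4) [+-+] → (1.38009, 0.409481, 0.2965)–(0.808256, 1.39997, 0.2965)  len=1.1437
  (v1,v4,v2) [++-] → (0.816581, 1.13179, 0.2965)–(1.47, 0, 0.2965)  len=1.3069
  (v2,v4,v5) [-+-] → (0.816581, 1.13179, 0.2965)–(0.735, 1.2731, 0.2965)  len=0.1632
  (v3,v6,v4) [--+] → (0.33542, 1.39997, 0.2965)–(0.808256, 1.39997, 0.2965)  len=0.4728
  (v4,v6,v7) [+-+] → (0.33542, 1.39997, 0.2965)–(-0.808256, 1.39997, 0.2965)  len=1.1437
  (v4,v7,v5) [++-] → (-0.571838, 1.2731, 0.2965)–(0.735, 1.2731, 0.2965)  len=1.3068
  (v5,v7,v8) [-+-] → (-0.571838, 1.2731, 0.2965)–(-0.735, 1.2731, 0.2965)  len=0.1632
  (v6,v9,v7) [--+] → (-1.04467, 0.990486, 0.2965)–(-0.808256, 1.39997, 0.2965)  len=0.4728
  (v7,v9,v10) [+-+] → (-1.04467, 0.990486, 0.2965)–(-1.61651, 0, 0.2965)  len=1.1437
  (v7,v10,v8) [++-] → (-1.38842, 0.141307, 0.2965)–(-0.735, 1.2731, 0.2965)  len=1.3069
  (v8,v10,v11) [-+-] → (-1.38842, 0.141307, 0.2965)–(-1.47, 0, 0.2965)  len=0.1632
  (v9,v12,v10) [--+] → (-1.38009, -0.409481, 0.2965)–(-1.61651, 0, 0.2965)  len=0.4728
  (v10,v12,v13) [+-+] → (-1.38009, -0.409481, 0.2965)–(-0.808256, -1.39997, 0.2965)  len=1.1437
  (v10,v13,v11) [++-] → (-0.816581, -1.13179, 0.2965)–(-1.47, 0, 0.2965)  len=1.3069
  (v11,v13,v14) [-+-] → (-0.816581, -1.13179, 0.2965)–(-0.735, -1.2731, 0.2965)  len=0.1632
  (v12,v15,v13) [--+] → (-0.33542, -1.39997, 0.2965)–(-0.808256, -1.39997, 0.2965)  len=0.4728
  (v13,v15,v16) [+-+] → (-0.33542, -1.39997, 0.2965)–(0.808256, -1.39997, 0.2965)  len=1.1437
  (v13,v16,v14) [++-] → (0.571838, -1.2731, 0.2965)–(-0.735, -1.2731, 0.2965)  len=1.3068
  (v14,v16,v17) [-+-] → (0.571838, -1.2731, 0.2965)–(0.735, -1.2731, 0.2965)  len=0.1632
  (v15,v0,v16) [--+] → (1.04467, -0.990486, 0.2965)–(0.808256, -1.39997, 0.2965)  len=0.4728
  (v16,v0,v1) [+-+] → (1.04467, -0.990486, 0.2965)–(1.61651, 0, 0.2965)  len=1.1437
  (v16,v1,v17) [++-] → (1.38842, -0.141307, 0.2965)–(0.735, -1.2731, 0.2965)  len=1.3069
  (v17,v1,v2) [-+-] → (1.38842, -0.141307, 0.2965)–(1.47, 0, 0.2965)  len=0.1632

Chained into 2 loop(s):
  loop 1: 12 segments, perimeter = 9.6992
  loop 2: 12 segments, perimeter = 8.8201
Total perimeter = 18.519

loops=2 perimeter=18.519


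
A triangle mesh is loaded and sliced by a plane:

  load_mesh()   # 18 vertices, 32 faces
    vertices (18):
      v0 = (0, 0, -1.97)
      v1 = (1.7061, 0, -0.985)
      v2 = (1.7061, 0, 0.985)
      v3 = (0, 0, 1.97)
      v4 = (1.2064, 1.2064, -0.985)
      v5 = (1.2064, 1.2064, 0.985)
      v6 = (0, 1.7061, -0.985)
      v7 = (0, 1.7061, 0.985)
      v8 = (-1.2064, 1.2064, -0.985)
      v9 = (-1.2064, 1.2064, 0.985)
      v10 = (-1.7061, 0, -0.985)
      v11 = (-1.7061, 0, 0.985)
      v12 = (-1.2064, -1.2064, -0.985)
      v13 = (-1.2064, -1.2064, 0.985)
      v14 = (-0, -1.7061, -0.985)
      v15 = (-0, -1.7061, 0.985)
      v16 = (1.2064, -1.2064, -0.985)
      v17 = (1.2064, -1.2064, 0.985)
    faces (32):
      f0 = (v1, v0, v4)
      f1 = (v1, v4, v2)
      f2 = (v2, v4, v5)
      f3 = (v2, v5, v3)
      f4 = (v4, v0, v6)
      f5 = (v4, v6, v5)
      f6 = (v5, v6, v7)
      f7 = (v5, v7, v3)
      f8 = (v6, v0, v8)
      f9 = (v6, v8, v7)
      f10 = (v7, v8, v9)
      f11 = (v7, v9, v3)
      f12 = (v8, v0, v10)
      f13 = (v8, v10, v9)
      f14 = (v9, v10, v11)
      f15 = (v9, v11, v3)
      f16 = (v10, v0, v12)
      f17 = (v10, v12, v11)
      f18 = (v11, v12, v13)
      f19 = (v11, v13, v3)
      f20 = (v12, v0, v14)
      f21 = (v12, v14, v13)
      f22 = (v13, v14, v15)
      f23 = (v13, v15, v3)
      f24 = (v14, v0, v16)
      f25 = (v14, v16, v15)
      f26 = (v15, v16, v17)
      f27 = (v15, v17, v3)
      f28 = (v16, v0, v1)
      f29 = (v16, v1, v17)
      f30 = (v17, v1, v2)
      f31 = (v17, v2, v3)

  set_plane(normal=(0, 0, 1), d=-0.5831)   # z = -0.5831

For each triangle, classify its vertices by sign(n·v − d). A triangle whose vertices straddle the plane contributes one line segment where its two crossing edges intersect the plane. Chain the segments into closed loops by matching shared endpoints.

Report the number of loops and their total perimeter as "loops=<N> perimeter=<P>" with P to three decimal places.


loops=1 perimeter=10.446

Straddling triangles (16 of 32):
  (v1,v4,v2) [--+] → (1.30834, 0.960282, -0.5831)–(1.7061, 0, -0.5831)  len=1.0394
  (v2,v4,v5) [+-+] → (1.30834, 0.960282, -0.5831)–(1.2064, 1.2064, -0.5831)  len=0.2664
  (v4,v6,v5) [--+] → (0.246118, 1.60416, -0.5831)–(1.2064, 1.2064, -0.5831)  len=1.0394
  (v5,v6,v7) [+-+] → (0.246118, 1.60416, -0.5831)–(0, 1.7061, -0.5831)  len=0.2664
  (v6,v8,v7) [--+] → (-0.960282, 1.30834, -0.5831)–(0, 1.7061, -0.5831)  len=1.0394
  (v7,v8,v9) [+-+] → (-0.960282, 1.30834, -0.5831)–(-1.2064, 1.2064, -0.5831)  len=0.2664
  (v8,v10,v9) [--+] → (-1.60416, 0.246118, -0.5831)–(-1.2064, 1.2064, -0.5831)  len=1.0394
  (v9,v10,v11) [+-+] → (-1.60416, 0.246118, -0.5831)–(-1.7061, 0, -0.5831)  len=0.2664
  (v10,v12,v11) [--+] → (-1.30834, -0.960282, -0.5831)–(-1.7061, 0, -0.5831)  len=1.0394
  (v11,v12,v13) [+-+] → (-1.30834, -0.960282, -0.5831)–(-1.2064, -1.2064, -0.5831)  len=0.2664
  (v12,v14,v13) [--+] → (-0.246118, -1.60416, -0.5831)–(-1.2064, -1.2064, -0.5831)  len=1.0394
  (v13,v14,v15) [+-+] → (-0.246118, -1.60416, -0.5831)–(0, -1.7061, -0.5831)  len=0.2664
  (v14,v16,v15) [--+] → (0.960282, -1.30834, -0.5831)–(0, -1.7061, -0.5831)  len=1.0394
  (v15,v16,v17) [+-+] → (0.960282, -1.30834, -0.5831)–(1.2064, -1.2064, -0.5831)  len=0.2664
  (v16,v1,v17) [--+] → (1.60416, -0.246118, -0.5831)–(1.2064, -1.2064, -0.5831)  len=1.0394
  (v17,v1,v2) [+-+] → (1.60416, -0.246118, -0.5831)–(1.7061, 0, -0.5831)  len=0.2664

Chained into 1 loop(s):
  loop 1: 16 segments, perimeter = 10.4464
Total perimeter = 10.446


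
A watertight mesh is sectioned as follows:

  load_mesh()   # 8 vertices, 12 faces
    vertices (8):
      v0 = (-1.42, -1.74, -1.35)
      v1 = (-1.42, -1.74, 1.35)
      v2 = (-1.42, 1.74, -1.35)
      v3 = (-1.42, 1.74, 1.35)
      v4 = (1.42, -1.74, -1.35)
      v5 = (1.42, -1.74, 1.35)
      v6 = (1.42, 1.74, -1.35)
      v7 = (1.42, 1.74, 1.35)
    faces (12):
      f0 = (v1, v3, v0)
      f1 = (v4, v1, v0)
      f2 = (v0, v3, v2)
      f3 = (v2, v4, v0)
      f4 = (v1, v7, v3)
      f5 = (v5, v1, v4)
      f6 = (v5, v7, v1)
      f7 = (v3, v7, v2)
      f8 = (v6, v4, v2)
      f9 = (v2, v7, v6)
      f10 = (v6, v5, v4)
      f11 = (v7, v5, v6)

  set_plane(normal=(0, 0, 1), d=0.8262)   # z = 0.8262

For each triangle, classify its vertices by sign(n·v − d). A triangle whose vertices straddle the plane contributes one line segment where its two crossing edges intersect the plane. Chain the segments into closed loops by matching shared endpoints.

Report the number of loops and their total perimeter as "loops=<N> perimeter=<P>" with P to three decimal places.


Straddling triangles (8 of 12):
  (v1,v3,v0) [++-] → (-1.42, 1.06488, 0.8262)–(-1.42, -1.74, 0.8262)  len=2.8049
  (v4,v1,v0) [-+-] → (-0.86904, -1.74, 0.8262)–(-1.42, -1.74, 0.8262)  len=0.5510
  (v0,v3,v2) [-+-] → (-1.42, 1.06488, 0.8262)–(-1.42, 1.74, 0.8262)  len=0.6751
  (v5,v1,v4) [++-] → (-0.86904, -1.74, 0.8262)–(1.42, -1.74, 0.8262)  len=2.2890
  (v3,v7,v2) [++-] → (0.86904, 1.74, 0.8262)–(-1.42, 1.74, 0.8262)  len=2.2890
  (v2,v7,v6) [-+-] → (0.86904, 1.74, 0.8262)–(1.42, 1.74, 0.8262)  len=0.5510
  (v6,v5,v4) [-+-] → (1.42, -1.06488, 0.8262)–(1.42, -1.74, 0.8262)  len=0.6751
  (v7,v5,v6) [++-] → (1.42, -1.06488, 0.8262)–(1.42, 1.74, 0.8262)  len=2.8049

Chained into 1 loop(s):
  loop 1: 8 segments, perimeter = 12.6400
Total perimeter = 12.640

loops=1 perimeter=12.640


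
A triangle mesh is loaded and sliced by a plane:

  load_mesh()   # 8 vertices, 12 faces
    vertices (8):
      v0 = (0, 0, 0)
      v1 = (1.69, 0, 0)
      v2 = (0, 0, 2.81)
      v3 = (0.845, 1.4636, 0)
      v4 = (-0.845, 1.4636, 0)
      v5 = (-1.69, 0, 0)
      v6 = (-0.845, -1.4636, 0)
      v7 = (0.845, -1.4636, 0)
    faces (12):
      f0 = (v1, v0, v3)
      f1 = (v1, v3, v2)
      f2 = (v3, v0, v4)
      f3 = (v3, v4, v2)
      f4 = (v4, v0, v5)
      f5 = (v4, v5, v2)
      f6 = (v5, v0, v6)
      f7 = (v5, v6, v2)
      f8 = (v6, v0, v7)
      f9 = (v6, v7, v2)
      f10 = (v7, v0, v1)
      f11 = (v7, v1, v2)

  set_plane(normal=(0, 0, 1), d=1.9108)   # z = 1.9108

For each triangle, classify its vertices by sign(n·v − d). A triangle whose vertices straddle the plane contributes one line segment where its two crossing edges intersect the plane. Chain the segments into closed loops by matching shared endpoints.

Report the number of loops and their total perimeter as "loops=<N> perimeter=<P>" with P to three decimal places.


Straddling triangles (6 of 12):
  (v1,v3,v2) [--+] → (0.2704, 0.468352, 1.9108)–(0.5408, 0, 1.9108)  len=0.5408
  (v3,v4,v2) [--+] → (-0.2704, 0.468352, 1.9108)–(0.2704, 0.468352, 1.9108)  len=0.5408
  (v4,v5,v2) [--+] → (-0.5408, 0, 1.9108)–(-0.2704, 0.468352, 1.9108)  len=0.5408
  (v5,v6,v2) [--+] → (-0.2704, -0.468352, 1.9108)–(-0.5408, 0, 1.9108)  len=0.5408
  (v6,v7,v2) [--+] → (0.2704, -0.468352, 1.9108)–(-0.2704, -0.468352, 1.9108)  len=0.5408
  (v7,v1,v2) [--+] → (0.5408, 0, 1.9108)–(0.2704, -0.468352, 1.9108)  len=0.5408

Chained into 1 loop(s):
  loop 1: 6 segments, perimeter = 3.2448
Total perimeter = 3.245

loops=1 perimeter=3.245


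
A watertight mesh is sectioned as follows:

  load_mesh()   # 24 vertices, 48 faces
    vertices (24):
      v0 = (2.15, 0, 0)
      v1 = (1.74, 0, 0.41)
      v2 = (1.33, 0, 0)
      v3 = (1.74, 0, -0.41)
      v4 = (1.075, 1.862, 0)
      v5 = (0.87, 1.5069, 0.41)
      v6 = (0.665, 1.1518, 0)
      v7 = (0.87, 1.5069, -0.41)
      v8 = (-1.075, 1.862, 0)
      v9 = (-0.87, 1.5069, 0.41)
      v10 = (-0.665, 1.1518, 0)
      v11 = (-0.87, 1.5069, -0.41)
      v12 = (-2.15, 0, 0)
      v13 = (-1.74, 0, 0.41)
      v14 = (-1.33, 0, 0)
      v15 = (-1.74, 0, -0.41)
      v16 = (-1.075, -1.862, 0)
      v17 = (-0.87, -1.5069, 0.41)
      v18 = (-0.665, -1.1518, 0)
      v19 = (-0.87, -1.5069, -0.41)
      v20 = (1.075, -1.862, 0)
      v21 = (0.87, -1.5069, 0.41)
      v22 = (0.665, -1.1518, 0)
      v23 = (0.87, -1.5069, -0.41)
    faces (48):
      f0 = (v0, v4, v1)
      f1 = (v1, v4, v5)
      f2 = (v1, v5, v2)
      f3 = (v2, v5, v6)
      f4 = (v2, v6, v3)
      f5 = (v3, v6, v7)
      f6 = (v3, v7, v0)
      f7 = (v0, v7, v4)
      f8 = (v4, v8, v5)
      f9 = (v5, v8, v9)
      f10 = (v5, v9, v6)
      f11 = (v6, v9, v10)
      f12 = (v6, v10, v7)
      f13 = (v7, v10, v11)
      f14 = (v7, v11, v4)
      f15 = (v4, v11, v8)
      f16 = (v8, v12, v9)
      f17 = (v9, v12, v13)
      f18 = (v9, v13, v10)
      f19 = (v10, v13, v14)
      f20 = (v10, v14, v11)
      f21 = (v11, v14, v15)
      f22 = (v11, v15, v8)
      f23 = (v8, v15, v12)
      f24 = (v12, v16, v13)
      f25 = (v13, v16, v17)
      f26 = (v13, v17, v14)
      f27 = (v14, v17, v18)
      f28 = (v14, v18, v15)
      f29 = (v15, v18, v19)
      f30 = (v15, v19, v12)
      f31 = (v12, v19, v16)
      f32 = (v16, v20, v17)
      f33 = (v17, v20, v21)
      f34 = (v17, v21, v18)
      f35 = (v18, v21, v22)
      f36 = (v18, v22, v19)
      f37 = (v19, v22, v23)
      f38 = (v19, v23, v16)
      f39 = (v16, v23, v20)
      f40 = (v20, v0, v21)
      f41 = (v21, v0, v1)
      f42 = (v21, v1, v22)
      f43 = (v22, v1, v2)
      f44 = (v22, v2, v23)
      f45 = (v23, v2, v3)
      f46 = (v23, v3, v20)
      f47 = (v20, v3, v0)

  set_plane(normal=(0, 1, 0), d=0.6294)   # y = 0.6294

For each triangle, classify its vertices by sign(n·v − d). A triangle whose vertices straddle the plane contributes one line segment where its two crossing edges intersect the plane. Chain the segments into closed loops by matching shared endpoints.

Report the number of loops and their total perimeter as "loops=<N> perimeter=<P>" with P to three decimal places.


Straddling triangles (16 of 48):
  (v0,v4,v1) [-+-] → (1.78662, 0.6294, 0)–(1.51521, 0.6294, 0.27141)  len=0.3838
  (v1,v4,v5) [-++] → (1.51521, 0.6294, 0.27141)–(1.37662, 0.6294, 0.41)  len=0.1960
  (v1,v5,v2) [-+-] → (1.37662, 0.6294, 0.41)–(1.13787, 0.6294, 0.171248)  len=0.3376
  (v2,v5,v6) [-++] → (1.13787, 0.6294, 0.171248)–(0.966611, 0.6294, 0)  len=0.2422
  (v2,v6,v3) [-+-] → (0.966611, 0.6294, 0)–(1.15257, 0.6294, -0.185956)  len=0.2630
  (v3,v6,v7) [-++] → (1.15257, 0.6294, -0.185956)–(1.37662, 0.6294, -0.41)  len=0.3169
  (v3,v7,v0) [-+-] → (1.37662, 0.6294, -0.41)–(1.61537, 0.6294, -0.171248)  len=0.3376
  (v0,v7,v4) [-++] → (1.61537, 0.6294, -0.171248)–(1.78662, 0.6294, 0)  len=0.2422
  (v8,v12,v9) [+-+] → (-1.78662, 0.6294, 0)–(-1.61537, 0.6294, 0.171248)  len=0.2422
  (v9,v12,v13) [+--] → (-1.61537, 0.6294, 0.171248)–(-1.37662, 0.6294, 0.41)  len=0.3376
  (v9,v13,v10) [+-+] → (-1.37662, 0.6294, 0.41)–(-1.15257, 0.6294, 0.185956)  len=0.3169
  (v10,v13,v14) [+--] → (-1.15257, 0.6294, 0.185956)–(-0.966611, 0.6294, 0)  len=0.2630
  (v10,v14,v11) [+-+] → (-0.966611, 0.6294, 0)–(-1.13787, 0.6294, -0.171248)  len=0.2422
  (v11,v14,v15) [+--] → (-1.13787, 0.6294, -0.171248)–(-1.37662, 0.6294, -0.41)  len=0.3376
  (v11,v15,v8) [+-+] → (-1.37662, 0.6294, -0.41)–(-1.51521, 0.6294, -0.27141)  len=0.1960
  (v8,v15,v12) [+--] → (-1.51521, 0.6294, -0.27141)–(-1.78662, 0.6294, 0)  len=0.3838

Chained into 2 loop(s):
  loop 1: 8 segments, perimeter = 2.3193
  loop 2: 8 segments, perimeter = 2.3193
Total perimeter = 4.639

loops=2 perimeter=4.639
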